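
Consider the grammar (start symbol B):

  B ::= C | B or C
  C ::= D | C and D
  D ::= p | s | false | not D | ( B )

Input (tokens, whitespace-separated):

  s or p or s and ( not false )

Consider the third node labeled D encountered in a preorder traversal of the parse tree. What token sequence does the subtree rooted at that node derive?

[B [B [B [C [D s]]] or [C [D p]]] or [C [C [D s]] and [D ( [B [C [D not [D false]]]] )]]]

s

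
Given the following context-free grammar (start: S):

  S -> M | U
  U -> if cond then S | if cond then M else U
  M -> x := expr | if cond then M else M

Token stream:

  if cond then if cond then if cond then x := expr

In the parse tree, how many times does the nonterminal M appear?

[S [U if cond then [S [U if cond then [S [U if cond then [S [M x := expr]]]]]]]]

1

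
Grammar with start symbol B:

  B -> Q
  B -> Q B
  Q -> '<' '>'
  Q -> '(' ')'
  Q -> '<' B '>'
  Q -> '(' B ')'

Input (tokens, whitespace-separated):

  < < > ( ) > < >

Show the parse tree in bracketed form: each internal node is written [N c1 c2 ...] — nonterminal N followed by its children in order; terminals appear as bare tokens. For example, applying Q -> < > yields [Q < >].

B
Q B
< B > B
< Q B > B
< < > B > B
< < > Q > B
< < > ( ) > B
< < > ( ) > Q
< < > ( ) > < >

[B [Q < [B [Q < >] [B [Q ( )]]] >] [B [Q < >]]]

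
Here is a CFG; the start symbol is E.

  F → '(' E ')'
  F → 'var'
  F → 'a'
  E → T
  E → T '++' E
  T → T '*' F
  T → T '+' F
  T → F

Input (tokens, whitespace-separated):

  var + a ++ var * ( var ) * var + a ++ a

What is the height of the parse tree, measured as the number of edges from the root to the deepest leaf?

[E [T [T [F var]] + [F a]] ++ [E [T [T [T [T [F var]] * [F ( [E [T [F var]]] )]] * [F var]] + [F a]] ++ [E [T [F a]]]]]

9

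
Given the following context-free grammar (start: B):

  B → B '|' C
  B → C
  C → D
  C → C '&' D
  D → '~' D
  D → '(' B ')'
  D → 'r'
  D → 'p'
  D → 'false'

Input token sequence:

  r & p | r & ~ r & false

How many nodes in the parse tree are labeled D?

6

[B [B [C [C [D r]] & [D p]]] | [C [C [C [D r]] & [D ~ [D r]]] & [D false]]]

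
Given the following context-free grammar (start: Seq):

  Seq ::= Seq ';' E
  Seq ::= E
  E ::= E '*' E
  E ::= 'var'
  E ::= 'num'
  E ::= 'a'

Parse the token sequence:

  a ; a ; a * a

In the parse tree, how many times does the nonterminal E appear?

[Seq [Seq [Seq [E a]] ; [E a]] ; [E [E a] * [E a]]]

5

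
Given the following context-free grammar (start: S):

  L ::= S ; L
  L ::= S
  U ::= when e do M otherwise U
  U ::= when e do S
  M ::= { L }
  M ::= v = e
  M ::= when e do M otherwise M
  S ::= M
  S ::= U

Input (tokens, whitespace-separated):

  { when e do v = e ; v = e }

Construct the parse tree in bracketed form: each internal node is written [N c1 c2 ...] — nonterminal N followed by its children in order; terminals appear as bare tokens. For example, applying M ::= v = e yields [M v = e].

[S [M { [L [S [U when e do [S [M v = e]]]] ; [L [S [M v = e]]]] }]]

S
M
{ L }
{ S ; L }
{ U ; L }
{ when e do S ; L }
{ when e do M ; L }
{ when e do v = e ; L }
{ when e do v = e ; S }
{ when e do v = e ; M }
{ when e do v = e ; v = e }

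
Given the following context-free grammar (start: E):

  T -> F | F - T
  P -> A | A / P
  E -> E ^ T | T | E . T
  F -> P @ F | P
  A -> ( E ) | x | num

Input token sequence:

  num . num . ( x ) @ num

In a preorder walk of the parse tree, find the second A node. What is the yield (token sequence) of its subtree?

[E [E [E [T [F [P [A num]]]]] . [T [F [P [A num]]]]] . [T [F [P [A ( [E [T [F [P [A x]]]]] )]] @ [F [P [A num]]]]]]

num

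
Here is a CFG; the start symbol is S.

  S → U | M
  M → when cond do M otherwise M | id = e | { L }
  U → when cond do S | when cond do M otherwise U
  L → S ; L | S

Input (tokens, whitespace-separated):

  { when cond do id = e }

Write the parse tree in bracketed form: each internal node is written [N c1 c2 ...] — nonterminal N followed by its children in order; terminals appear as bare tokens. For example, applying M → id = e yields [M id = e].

S
M
{ L }
{ S }
{ U }
{ when cond do S }
{ when cond do M }
{ when cond do id = e }

[S [M { [L [S [U when cond do [S [M id = e]]]]] }]]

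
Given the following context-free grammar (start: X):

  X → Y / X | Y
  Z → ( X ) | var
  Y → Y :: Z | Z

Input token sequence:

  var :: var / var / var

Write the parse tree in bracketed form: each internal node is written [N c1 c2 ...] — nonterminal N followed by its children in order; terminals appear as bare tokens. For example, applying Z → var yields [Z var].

[X [Y [Y [Z var]] :: [Z var]] / [X [Y [Z var]] / [X [Y [Z var]]]]]

X
Y / X
Y :: Z / X
Z :: Z / X
var :: Z / X
var :: var / X
var :: var / Y / X
var :: var / Z / X
var :: var / var / X
var :: var / var / Y
var :: var / var / Z
var :: var / var / var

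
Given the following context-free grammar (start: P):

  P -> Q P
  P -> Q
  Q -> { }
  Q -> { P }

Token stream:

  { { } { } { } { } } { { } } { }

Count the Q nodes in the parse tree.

8

[P [Q { [P [Q { }] [P [Q { }] [P [Q { }] [P [Q { }]]]]] }] [P [Q { [P [Q { }]] }] [P [Q { }]]]]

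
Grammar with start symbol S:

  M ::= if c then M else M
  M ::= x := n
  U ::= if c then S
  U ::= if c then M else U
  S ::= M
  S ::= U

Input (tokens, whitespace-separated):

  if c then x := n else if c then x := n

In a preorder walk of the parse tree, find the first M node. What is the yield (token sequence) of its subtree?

[S [U if c then [M x := n] else [U if c then [S [M x := n]]]]]

x := n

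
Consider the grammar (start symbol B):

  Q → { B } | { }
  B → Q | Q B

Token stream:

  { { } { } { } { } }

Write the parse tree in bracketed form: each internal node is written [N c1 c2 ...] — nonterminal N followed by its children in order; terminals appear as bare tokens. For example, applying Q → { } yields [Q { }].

B
Q
{ B }
{ Q B }
{ { } B }
{ { } Q B }
{ { } { } B }
{ { } { } Q B }
{ { } { } { } B }
{ { } { } { } Q }
{ { } { } { } { } }

[B [Q { [B [Q { }] [B [Q { }] [B [Q { }] [B [Q { }]]]]] }]]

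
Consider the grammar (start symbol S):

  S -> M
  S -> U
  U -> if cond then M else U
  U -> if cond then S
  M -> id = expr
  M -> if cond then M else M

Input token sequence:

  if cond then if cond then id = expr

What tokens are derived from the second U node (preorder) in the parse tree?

[S [U if cond then [S [U if cond then [S [M id = expr]]]]]]

if cond then id = expr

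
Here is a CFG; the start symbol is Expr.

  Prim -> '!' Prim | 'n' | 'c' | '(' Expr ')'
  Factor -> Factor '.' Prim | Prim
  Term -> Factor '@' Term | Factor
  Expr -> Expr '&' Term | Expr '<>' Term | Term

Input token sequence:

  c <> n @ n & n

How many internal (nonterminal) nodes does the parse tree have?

15

[Expr [Expr [Expr [Term [Factor [Prim c]]]] <> [Term [Factor [Prim n]] @ [Term [Factor [Prim n]]]]] & [Term [Factor [Prim n]]]]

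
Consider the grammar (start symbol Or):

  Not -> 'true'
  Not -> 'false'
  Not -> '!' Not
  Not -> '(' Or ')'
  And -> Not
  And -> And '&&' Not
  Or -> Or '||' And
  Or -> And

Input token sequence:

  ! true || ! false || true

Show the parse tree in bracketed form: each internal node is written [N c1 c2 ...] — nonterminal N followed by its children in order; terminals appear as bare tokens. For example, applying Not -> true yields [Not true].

[Or [Or [Or [And [Not ! [Not true]]]] || [And [Not ! [Not false]]]] || [And [Not true]]]

Or
Or || And
Or || And || And
And || And || And
Not || And || And
! Not || And || And
! true || And || And
! true || Not || And
! true || ! Not || And
! true || ! false || And
! true || ! false || Not
! true || ! false || true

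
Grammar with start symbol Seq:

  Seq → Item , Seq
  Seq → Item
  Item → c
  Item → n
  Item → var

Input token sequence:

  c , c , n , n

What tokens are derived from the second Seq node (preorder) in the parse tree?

[Seq [Item c] , [Seq [Item c] , [Seq [Item n] , [Seq [Item n]]]]]

c , n , n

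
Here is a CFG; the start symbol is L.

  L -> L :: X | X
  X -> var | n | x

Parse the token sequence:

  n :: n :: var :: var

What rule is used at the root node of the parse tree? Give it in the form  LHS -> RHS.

[L [L [L [L [X n]] :: [X n]] :: [X var]] :: [X var]]

L -> L :: X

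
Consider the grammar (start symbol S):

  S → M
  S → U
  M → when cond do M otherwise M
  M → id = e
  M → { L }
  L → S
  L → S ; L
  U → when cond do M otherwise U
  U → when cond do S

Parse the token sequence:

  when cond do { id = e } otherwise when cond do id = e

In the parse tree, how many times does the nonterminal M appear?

[S [U when cond do [M { [L [S [M id = e]]] }] otherwise [U when cond do [S [M id = e]]]]]

3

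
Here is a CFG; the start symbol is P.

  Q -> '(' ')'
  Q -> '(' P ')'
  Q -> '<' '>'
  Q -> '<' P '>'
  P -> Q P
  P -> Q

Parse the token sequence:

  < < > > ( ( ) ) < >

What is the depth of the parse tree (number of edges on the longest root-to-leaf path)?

[P [Q < [P [Q < >]] >] [P [Q ( [P [Q ( )]] )] [P [Q < >]]]]

5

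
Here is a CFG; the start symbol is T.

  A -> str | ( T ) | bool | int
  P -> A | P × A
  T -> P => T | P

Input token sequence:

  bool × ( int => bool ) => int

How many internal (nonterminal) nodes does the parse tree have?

14

[T [P [P [A bool]] × [A ( [T [P [A int]] => [T [P [A bool]]]] )]] => [T [P [A int]]]]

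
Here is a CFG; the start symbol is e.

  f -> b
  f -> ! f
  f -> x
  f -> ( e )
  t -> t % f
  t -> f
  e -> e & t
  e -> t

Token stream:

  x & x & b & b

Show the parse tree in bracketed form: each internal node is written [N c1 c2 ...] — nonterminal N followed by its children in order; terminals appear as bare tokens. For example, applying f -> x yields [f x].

e
e & t
e & t & t
e & t & t & t
t & t & t & t
f & t & t & t
x & t & t & t
x & f & t & t
x & x & t & t
x & x & f & t
x & x & b & t
x & x & b & f
x & x & b & b

[e [e [e [e [t [f x]]] & [t [f x]]] & [t [f b]]] & [t [f b]]]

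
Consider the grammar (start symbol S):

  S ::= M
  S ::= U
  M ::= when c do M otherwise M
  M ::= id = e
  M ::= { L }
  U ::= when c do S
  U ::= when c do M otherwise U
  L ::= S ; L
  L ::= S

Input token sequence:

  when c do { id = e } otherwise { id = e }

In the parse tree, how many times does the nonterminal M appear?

[S [M when c do [M { [L [S [M id = e]]] }] otherwise [M { [L [S [M id = e]]] }]]]

5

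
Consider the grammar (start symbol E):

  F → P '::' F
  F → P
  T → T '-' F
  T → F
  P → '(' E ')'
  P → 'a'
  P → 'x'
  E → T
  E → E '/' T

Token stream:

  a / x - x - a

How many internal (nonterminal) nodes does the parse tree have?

[E [E [T [F [P a]]]] / [T [T [T [F [P x]]] - [F [P x]]] - [F [P a]]]]

14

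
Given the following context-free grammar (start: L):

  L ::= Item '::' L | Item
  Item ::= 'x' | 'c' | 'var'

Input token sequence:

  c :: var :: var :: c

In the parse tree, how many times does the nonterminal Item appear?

4

[L [Item c] :: [L [Item var] :: [L [Item var] :: [L [Item c]]]]]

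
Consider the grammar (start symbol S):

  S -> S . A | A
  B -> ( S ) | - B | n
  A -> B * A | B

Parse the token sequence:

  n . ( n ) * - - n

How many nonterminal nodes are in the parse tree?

[S [S [A [B n]]] . [A [B ( [S [A [B n]]] )] * [A [B - [B - [B n]]]]]]

13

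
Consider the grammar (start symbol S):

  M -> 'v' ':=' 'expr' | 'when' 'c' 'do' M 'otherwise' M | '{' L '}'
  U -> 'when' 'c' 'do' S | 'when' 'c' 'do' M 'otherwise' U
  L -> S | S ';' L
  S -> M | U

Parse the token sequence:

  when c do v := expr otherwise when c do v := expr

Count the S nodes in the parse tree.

[S [U when c do [M v := expr] otherwise [U when c do [S [M v := expr]]]]]

2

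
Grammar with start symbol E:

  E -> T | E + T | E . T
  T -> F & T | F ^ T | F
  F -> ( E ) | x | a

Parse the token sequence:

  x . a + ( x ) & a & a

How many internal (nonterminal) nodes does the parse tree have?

16

[E [E [E [T [F x]]] . [T [F a]]] + [T [F ( [E [T [F x]]] )] & [T [F a] & [T [F a]]]]]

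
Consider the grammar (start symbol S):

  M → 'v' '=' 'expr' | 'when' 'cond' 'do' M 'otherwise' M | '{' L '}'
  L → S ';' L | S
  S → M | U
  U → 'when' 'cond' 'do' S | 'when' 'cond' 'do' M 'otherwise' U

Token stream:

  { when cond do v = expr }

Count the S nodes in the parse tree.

[S [M { [L [S [U when cond do [S [M v = expr]]]]] }]]

3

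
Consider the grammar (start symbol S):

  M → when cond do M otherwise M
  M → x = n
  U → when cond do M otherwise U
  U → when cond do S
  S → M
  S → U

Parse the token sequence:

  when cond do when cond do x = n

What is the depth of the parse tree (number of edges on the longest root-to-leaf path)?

[S [U when cond do [S [U when cond do [S [M x = n]]]]]]

6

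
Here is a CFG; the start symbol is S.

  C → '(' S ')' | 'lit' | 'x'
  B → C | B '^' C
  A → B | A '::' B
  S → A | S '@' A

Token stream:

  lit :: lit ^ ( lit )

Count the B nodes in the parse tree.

[S [A [A [B [C lit]]] :: [B [B [C lit]] ^ [C ( [S [A [B [C lit]]]] )]]]]

4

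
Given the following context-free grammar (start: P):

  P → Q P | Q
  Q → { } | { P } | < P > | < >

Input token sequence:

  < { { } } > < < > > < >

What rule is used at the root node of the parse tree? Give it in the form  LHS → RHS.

[P [Q < [P [Q { [P [Q { }]] }]] >] [P [Q < [P [Q < >]] >] [P [Q < >]]]]

P → Q P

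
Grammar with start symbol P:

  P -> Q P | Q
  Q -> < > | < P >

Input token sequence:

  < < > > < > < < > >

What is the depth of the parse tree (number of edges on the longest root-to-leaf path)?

6

[P [Q < [P [Q < >]] >] [P [Q < >] [P [Q < [P [Q < >]] >]]]]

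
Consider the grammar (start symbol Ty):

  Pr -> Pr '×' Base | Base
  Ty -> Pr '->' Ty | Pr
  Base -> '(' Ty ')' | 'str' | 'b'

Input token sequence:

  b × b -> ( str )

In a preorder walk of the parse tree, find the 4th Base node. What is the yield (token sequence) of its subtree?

str

[Ty [Pr [Pr [Base b]] × [Base b]] -> [Ty [Pr [Base ( [Ty [Pr [Base str]]] )]]]]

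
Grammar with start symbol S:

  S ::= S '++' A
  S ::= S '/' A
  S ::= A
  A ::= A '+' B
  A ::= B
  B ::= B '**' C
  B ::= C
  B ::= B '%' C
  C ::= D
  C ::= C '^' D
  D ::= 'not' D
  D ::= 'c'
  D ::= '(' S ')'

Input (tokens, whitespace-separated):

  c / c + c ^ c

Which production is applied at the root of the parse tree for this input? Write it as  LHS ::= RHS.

[S [S [A [B [C [D c]]]]] / [A [A [B [C [D c]]]] + [B [C [C [D c]] ^ [D c]]]]]

S ::= S '/' A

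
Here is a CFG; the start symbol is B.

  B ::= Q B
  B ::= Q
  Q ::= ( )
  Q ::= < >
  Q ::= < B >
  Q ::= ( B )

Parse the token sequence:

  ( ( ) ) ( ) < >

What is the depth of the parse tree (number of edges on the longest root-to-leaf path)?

4

[B [Q ( [B [Q ( )]] )] [B [Q ( )] [B [Q < >]]]]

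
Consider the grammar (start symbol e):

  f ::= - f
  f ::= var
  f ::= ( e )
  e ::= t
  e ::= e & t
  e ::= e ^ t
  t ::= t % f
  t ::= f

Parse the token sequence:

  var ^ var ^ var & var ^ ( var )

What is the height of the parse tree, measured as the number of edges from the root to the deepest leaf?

7

[e [e [e [e [e [t [f var]]] ^ [t [f var]]] ^ [t [f var]]] & [t [f var]]] ^ [t [f ( [e [t [f var]]] )]]]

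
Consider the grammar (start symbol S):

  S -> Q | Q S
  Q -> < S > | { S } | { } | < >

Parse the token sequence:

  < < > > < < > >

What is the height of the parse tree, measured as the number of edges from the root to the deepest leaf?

[S [Q < [S [Q < >]] >] [S [Q < [S [Q < >]] >]]]

5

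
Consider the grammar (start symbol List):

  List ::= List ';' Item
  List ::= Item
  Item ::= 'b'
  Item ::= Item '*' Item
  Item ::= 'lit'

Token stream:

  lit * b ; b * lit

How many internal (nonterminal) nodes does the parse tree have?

[List [List [Item [Item lit] * [Item b]]] ; [Item [Item b] * [Item lit]]]

8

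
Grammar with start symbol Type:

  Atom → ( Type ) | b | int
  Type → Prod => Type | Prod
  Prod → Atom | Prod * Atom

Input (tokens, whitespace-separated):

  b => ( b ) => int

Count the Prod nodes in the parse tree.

[Type [Prod [Atom b]] => [Type [Prod [Atom ( [Type [Prod [Atom b]]] )]] => [Type [Prod [Atom int]]]]]

4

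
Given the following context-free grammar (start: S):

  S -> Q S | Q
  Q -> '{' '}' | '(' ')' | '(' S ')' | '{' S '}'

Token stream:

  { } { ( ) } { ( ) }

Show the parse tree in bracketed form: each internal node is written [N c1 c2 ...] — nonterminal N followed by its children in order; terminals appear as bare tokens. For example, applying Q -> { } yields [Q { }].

S
Q S
{ } S
{ } Q S
{ } { S } S
{ } { Q } S
{ } { ( ) } S
{ } { ( ) } Q
{ } { ( ) } { S }
{ } { ( ) } { Q }
{ } { ( ) } { ( ) }

[S [Q { }] [S [Q { [S [Q ( )]] }] [S [Q { [S [Q ( )]] }]]]]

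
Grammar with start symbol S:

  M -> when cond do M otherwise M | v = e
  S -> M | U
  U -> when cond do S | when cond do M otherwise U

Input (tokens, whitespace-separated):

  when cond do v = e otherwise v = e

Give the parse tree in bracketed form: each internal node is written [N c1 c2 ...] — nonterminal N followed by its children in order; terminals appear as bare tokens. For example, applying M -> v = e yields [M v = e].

S
M
when cond do M otherwise M
when cond do v = e otherwise M
when cond do v = e otherwise v = e

[S [M when cond do [M v = e] otherwise [M v = e]]]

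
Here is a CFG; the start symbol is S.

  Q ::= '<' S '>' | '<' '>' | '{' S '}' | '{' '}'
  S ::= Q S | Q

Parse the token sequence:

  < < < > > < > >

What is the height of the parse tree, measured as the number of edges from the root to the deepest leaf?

[S [Q < [S [Q < [S [Q < >]] >] [S [Q < >]]] >]]

6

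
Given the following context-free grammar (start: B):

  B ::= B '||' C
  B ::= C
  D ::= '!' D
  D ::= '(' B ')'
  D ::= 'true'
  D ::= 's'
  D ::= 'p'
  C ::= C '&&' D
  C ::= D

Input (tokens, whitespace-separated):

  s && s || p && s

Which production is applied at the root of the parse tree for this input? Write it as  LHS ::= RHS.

B ::= B '||' C

[B [B [C [C [D s]] && [D s]]] || [C [C [D p]] && [D s]]]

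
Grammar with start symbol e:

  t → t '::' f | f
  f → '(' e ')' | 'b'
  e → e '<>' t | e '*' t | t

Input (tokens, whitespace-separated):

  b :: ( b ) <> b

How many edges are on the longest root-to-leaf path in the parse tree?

7

[e [e [t [t [f b]] :: [f ( [e [t [f b]]] )]]] <> [t [f b]]]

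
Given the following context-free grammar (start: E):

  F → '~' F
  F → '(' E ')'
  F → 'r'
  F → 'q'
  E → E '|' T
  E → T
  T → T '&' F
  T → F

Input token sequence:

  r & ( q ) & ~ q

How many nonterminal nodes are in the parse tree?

11

[E [T [T [T [F r]] & [F ( [E [T [F q]]] )]] & [F ~ [F q]]]]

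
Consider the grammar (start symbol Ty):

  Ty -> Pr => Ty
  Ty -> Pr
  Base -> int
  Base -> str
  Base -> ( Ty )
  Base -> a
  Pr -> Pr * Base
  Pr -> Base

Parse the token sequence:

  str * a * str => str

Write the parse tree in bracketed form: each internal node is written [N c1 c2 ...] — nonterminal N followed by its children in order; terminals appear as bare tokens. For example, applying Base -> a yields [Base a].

Ty
Pr => Ty
Pr * Base => Ty
Pr * Base * Base => Ty
Base * Base * Base => Ty
str * Base * Base => Ty
str * a * Base => Ty
str * a * str => Ty
str * a * str => Pr
str * a * str => Base
str * a * str => str

[Ty [Pr [Pr [Pr [Base str]] * [Base a]] * [Base str]] => [Ty [Pr [Base str]]]]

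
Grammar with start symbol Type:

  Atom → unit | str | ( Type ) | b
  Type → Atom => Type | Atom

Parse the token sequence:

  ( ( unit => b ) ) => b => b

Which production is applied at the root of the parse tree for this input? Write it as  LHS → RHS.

[Type [Atom ( [Type [Atom ( [Type [Atom unit] => [Type [Atom b]]] )]] )] => [Type [Atom b] => [Type [Atom b]]]]

Type → Atom => Type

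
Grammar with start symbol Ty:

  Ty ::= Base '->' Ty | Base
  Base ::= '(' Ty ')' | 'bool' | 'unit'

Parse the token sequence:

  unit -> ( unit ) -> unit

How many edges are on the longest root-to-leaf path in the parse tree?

5

[Ty [Base unit] -> [Ty [Base ( [Ty [Base unit]] )] -> [Ty [Base unit]]]]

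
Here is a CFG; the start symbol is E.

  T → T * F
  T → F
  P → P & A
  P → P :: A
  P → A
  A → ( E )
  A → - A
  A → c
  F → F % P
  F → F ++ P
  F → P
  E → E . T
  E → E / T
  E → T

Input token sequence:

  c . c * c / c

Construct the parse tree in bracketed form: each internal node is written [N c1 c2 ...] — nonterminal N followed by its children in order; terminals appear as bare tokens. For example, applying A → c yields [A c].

[E [E [E [T [F [P [A c]]]]] . [T [T [F [P [A c]]]] * [F [P [A c]]]]] / [T [F [P [A c]]]]]

E
E / T
E . T / T
T . T / T
F . T / T
P . T / T
A . T / T
c . T / T
c . T * F / T
c . F * F / T
c . P * F / T
c . A * F / T
c . c * F / T
c . c * P / T
c . c * A / T
c . c * c / T
c . c * c / F
c . c * c / P
c . c * c / A
c . c * c / c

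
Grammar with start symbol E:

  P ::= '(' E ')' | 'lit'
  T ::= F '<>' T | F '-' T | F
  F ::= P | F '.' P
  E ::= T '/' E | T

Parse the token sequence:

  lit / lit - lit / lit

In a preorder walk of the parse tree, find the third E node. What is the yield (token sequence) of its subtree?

[E [T [F [P lit]]] / [E [T [F [P lit]] - [T [F [P lit]]]] / [E [T [F [P lit]]]]]]

lit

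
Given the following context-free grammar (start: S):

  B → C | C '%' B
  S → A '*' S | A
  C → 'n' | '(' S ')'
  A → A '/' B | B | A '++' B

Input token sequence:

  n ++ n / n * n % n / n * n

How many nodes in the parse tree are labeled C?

7

[S [A [A [A [B [C n]]] ++ [B [C n]]] / [B [C n]]] * [S [A [A [B [C n] % [B [C n]]]] / [B [C n]]] * [S [A [B [C n]]]]]]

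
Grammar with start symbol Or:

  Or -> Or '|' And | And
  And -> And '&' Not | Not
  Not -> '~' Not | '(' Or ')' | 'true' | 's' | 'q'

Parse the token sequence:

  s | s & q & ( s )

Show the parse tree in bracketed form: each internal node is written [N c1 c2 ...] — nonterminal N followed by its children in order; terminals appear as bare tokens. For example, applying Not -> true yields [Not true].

Or
Or | And
And | And
Not | And
s | And
s | And & Not
s | And & Not & Not
s | Not & Not & Not
s | s & Not & Not
s | s & q & Not
s | s & q & ( Or )
s | s & q & ( And )
s | s & q & ( Not )
s | s & q & ( s )

[Or [Or [And [Not s]]] | [And [And [And [Not s]] & [Not q]] & [Not ( [Or [And [Not s]]] )]]]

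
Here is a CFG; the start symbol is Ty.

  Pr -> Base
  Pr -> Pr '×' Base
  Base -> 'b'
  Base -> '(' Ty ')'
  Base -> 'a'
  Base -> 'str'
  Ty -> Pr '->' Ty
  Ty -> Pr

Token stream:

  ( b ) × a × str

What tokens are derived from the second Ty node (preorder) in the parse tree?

b

[Ty [Pr [Pr [Pr [Base ( [Ty [Pr [Base b]]] )]] × [Base a]] × [Base str]]]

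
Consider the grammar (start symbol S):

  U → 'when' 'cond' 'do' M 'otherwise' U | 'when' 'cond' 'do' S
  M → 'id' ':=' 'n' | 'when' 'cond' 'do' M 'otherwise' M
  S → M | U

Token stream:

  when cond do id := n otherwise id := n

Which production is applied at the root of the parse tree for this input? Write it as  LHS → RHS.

[S [M when cond do [M id := n] otherwise [M id := n]]]

S → M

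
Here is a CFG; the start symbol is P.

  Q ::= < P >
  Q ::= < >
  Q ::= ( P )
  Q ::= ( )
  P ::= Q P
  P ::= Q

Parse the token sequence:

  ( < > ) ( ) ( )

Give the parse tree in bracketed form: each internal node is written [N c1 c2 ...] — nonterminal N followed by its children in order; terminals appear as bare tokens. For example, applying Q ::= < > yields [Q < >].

[P [Q ( [P [Q < >]] )] [P [Q ( )] [P [Q ( )]]]]

P
Q P
( P ) P
( Q ) P
( < > ) P
( < > ) Q P
( < > ) ( ) P
( < > ) ( ) Q
( < > ) ( ) ( )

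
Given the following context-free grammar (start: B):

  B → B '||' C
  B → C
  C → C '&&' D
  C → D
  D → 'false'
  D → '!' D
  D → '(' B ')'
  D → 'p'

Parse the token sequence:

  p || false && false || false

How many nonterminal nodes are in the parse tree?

11

[B [B [B [C [D p]]] || [C [C [D false]] && [D false]]] || [C [D false]]]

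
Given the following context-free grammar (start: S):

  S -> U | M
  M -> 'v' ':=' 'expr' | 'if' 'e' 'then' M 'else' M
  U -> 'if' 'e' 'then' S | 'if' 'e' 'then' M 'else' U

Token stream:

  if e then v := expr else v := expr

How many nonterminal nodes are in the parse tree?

[S [M if e then [M v := expr] else [M v := expr]]]

4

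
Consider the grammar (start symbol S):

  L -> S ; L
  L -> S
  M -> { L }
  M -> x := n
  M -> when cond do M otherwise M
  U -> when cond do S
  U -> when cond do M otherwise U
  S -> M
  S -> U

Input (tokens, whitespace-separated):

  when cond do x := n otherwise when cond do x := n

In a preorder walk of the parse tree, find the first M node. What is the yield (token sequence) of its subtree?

x := n

[S [U when cond do [M x := n] otherwise [U when cond do [S [M x := n]]]]]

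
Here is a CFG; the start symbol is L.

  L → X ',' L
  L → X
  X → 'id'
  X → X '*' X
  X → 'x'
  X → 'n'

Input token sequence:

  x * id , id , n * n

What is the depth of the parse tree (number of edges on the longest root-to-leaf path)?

[L [X [X x] * [X id]] , [L [X id] , [L [X [X n] * [X n]]]]]

5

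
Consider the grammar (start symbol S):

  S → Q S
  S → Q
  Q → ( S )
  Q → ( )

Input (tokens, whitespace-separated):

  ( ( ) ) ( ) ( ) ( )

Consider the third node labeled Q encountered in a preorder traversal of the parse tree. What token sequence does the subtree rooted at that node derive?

( )

[S [Q ( [S [Q ( )]] )] [S [Q ( )] [S [Q ( )] [S [Q ( )]]]]]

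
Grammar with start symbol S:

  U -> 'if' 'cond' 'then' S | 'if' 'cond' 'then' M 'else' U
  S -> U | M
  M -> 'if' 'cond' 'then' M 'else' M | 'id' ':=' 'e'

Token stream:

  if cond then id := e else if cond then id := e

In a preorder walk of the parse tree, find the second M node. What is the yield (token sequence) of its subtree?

id := e

[S [U if cond then [M id := e] else [U if cond then [S [M id := e]]]]]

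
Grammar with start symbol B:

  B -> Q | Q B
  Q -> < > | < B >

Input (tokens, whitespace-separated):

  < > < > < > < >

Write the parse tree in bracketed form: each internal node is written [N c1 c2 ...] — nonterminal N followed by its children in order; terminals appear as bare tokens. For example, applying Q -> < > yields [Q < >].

[B [Q < >] [B [Q < >] [B [Q < >] [B [Q < >]]]]]

B
Q B
< > B
< > Q B
< > < > B
< > < > Q B
< > < > < > B
< > < > < > Q
< > < > < > < >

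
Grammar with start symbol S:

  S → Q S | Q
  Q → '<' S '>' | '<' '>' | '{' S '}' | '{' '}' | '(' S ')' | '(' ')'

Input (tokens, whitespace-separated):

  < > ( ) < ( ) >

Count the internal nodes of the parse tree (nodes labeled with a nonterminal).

[S [Q < >] [S [Q ( )] [S [Q < [S [Q ( )]] >]]]]

8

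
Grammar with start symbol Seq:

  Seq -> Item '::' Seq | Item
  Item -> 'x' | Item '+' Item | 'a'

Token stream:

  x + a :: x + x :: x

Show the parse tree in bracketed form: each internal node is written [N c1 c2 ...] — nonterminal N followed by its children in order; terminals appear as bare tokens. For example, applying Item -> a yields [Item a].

[Seq [Item [Item x] + [Item a]] :: [Seq [Item [Item x] + [Item x]] :: [Seq [Item x]]]]

Seq
Item :: Seq
Item + Item :: Seq
x + Item :: Seq
x + a :: Seq
x + a :: Item :: Seq
x + a :: Item + Item :: Seq
x + a :: x + Item :: Seq
x + a :: x + x :: Seq
x + a :: x + x :: Item
x + a :: x + x :: x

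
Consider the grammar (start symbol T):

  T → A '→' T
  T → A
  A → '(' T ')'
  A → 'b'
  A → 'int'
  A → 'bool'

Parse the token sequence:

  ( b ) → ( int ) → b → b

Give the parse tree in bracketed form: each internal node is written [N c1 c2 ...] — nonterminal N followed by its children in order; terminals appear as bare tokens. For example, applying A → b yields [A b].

T
A → T
( T ) → T
( A ) → T
( b ) → T
( b ) → A → T
( b ) → ( T ) → T
( b ) → ( A ) → T
( b ) → ( int ) → T
( b ) → ( int ) → A → T
( b ) → ( int ) → b → T
( b ) → ( int ) → b → A
( b ) → ( int ) → b → b

[T [A ( [T [A b]] )] → [T [A ( [T [A int]] )] → [T [A b] → [T [A b]]]]]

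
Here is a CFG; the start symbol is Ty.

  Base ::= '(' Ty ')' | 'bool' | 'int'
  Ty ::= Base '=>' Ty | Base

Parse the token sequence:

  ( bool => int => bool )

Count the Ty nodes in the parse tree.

4

[Ty [Base ( [Ty [Base bool] => [Ty [Base int] => [Ty [Base bool]]]] )]]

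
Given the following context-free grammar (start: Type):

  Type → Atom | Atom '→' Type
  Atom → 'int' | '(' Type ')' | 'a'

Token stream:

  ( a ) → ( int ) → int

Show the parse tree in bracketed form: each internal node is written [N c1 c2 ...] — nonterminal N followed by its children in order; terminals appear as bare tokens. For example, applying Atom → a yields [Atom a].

[Type [Atom ( [Type [Atom a]] )] → [Type [Atom ( [Type [Atom int]] )] → [Type [Atom int]]]]

Type
Atom → Type
( Type ) → Type
( Atom ) → Type
( a ) → Type
( a ) → Atom → Type
( a ) → ( Type ) → Type
( a ) → ( Atom ) → Type
( a ) → ( int ) → Type
( a ) → ( int ) → Atom
( a ) → ( int ) → int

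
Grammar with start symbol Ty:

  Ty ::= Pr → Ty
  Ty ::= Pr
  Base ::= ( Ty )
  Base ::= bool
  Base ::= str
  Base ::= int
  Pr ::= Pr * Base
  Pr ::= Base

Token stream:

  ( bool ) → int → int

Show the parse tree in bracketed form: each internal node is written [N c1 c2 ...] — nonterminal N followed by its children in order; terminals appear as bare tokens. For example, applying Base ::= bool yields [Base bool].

Ty
Pr → Ty
Base → Ty
( Ty ) → Ty
( Pr ) → Ty
( Base ) → Ty
( bool ) → Ty
( bool ) → Pr → Ty
( bool ) → Base → Ty
( bool ) → int → Ty
( bool ) → int → Pr
( bool ) → int → Base
( bool ) → int → int

[Ty [Pr [Base ( [Ty [Pr [Base bool]]] )]] → [Ty [Pr [Base int]] → [Ty [Pr [Base int]]]]]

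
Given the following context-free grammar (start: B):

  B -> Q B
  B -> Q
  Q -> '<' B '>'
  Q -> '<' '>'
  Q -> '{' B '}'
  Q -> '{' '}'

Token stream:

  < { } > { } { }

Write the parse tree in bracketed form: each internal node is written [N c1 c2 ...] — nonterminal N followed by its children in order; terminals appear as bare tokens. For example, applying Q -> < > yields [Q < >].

B
Q B
< B > B
< Q > B
< { } > B
< { } > Q B
< { } > { } B
< { } > { } Q
< { } > { } { }

[B [Q < [B [Q { }]] >] [B [Q { }] [B [Q { }]]]]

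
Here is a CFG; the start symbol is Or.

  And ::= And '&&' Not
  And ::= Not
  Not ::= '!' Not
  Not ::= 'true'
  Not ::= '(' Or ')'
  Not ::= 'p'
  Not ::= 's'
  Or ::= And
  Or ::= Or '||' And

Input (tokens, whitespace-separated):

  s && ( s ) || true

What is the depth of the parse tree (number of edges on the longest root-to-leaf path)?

7

[Or [Or [And [And [Not s]] && [Not ( [Or [And [Not s]]] )]]] || [And [Not true]]]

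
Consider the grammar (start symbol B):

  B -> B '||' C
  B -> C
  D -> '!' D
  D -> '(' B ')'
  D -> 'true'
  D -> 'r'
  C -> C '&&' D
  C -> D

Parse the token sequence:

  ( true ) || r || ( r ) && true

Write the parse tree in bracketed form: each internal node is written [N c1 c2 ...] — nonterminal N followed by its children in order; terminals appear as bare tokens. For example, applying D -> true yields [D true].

[B [B [B [C [D ( [B [C [D true]]] )]]] || [C [D r]]] || [C [C [D ( [B [C [D r]]] )]] && [D true]]]

B
B || C
B || C || C
C || C || C
D || C || C
( B ) || C || C
( C ) || C || C
( D ) || C || C
( true ) || C || C
( true ) || D || C
( true ) || r || C
( true ) || r || C && D
( true ) || r || D && D
( true ) || r || ( B ) && D
( true ) || r || ( C ) && D
( true ) || r || ( D ) && D
( true ) || r || ( r ) && D
( true ) || r || ( r ) && true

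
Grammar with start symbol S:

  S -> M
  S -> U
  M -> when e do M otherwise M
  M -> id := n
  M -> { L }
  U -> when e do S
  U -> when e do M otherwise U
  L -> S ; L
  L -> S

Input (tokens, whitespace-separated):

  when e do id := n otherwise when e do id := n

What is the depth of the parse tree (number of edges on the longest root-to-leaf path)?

5

[S [U when e do [M id := n] otherwise [U when e do [S [M id := n]]]]]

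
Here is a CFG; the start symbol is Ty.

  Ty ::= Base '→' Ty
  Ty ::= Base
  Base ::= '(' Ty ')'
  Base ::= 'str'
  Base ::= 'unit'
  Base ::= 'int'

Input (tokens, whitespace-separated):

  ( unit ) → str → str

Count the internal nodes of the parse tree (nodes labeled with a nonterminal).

[Ty [Base ( [Ty [Base unit]] )] → [Ty [Base str] → [Ty [Base str]]]]

8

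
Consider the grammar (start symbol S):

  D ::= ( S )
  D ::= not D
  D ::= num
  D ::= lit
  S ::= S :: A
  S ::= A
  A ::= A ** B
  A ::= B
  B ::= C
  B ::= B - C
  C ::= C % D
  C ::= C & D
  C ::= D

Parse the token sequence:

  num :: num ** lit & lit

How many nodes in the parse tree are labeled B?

[S [S [A [B [C [D num]]]]] :: [A [A [B [C [D num]]]] ** [B [C [C [D lit]] & [D lit]]]]]

3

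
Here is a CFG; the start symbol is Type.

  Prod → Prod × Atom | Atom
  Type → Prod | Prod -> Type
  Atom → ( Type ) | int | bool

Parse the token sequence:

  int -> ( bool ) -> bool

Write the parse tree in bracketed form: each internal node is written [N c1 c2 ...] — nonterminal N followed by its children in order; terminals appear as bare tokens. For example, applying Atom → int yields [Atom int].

Type
Prod -> Type
Atom -> Type
int -> Type
int -> Prod -> Type
int -> Atom -> Type
int -> ( Type ) -> Type
int -> ( Prod ) -> Type
int -> ( Atom ) -> Type
int -> ( bool ) -> Type
int -> ( bool ) -> Prod
int -> ( bool ) -> Atom
int -> ( bool ) -> bool

[Type [Prod [Atom int]] -> [Type [Prod [Atom ( [Type [Prod [Atom bool]]] )]] -> [Type [Prod [Atom bool]]]]]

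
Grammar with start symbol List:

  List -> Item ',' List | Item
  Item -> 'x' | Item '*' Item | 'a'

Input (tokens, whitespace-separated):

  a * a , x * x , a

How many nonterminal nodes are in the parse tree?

[List [Item [Item a] * [Item a]] , [List [Item [Item x] * [Item x]] , [List [Item a]]]]

10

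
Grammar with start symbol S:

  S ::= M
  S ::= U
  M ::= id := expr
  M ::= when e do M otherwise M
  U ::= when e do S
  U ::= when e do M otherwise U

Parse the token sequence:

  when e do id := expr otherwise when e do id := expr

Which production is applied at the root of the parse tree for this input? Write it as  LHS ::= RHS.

[S [U when e do [M id := expr] otherwise [U when e do [S [M id := expr]]]]]

S ::= U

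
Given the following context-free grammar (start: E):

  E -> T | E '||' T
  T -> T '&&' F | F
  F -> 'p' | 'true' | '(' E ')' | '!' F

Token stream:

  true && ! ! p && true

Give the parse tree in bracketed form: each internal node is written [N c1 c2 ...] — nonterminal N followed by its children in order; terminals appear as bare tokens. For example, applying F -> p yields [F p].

[E [T [T [T [F true]] && [F ! [F ! [F p]]]] && [F true]]]

E
T
T && F
T && F && F
F && F && F
true && F && F
true && ! F && F
true && ! ! F && F
true && ! ! p && F
true && ! ! p && true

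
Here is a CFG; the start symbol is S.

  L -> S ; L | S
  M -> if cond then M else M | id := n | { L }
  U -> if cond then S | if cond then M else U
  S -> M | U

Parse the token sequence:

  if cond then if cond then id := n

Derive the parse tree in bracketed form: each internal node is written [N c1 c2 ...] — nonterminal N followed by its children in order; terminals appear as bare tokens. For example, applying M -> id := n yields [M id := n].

[S [U if cond then [S [U if cond then [S [M id := n]]]]]]

S
U
if cond then S
if cond then U
if cond then if cond then S
if cond then if cond then M
if cond then if cond then id := n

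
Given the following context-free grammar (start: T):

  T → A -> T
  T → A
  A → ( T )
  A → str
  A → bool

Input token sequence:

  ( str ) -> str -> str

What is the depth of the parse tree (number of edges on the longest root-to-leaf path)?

4

[T [A ( [T [A str]] )] -> [T [A str] -> [T [A str]]]]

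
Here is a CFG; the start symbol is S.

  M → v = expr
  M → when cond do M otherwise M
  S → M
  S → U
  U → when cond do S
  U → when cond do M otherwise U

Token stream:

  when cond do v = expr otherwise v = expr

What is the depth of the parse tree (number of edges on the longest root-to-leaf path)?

[S [M when cond do [M v = expr] otherwise [M v = expr]]]

3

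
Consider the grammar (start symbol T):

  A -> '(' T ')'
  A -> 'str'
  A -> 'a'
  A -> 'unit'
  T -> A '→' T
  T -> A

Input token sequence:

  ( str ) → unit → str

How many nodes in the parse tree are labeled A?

[T [A ( [T [A str]] )] → [T [A unit] → [T [A str]]]]

4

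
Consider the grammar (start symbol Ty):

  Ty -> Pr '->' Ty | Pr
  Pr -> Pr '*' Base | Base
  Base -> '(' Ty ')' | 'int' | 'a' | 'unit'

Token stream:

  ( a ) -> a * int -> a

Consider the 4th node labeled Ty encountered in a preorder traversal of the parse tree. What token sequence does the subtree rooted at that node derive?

[Ty [Pr [Base ( [Ty [Pr [Base a]]] )]] -> [Ty [Pr [Pr [Base a]] * [Base int]] -> [Ty [Pr [Base a]]]]]

a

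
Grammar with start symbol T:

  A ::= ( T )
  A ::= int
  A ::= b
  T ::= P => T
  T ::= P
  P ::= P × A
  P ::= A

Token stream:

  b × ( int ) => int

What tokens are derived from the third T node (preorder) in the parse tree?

[T [P [P [A b]] × [A ( [T [P [A int]]] )]] => [T [P [A int]]]]

int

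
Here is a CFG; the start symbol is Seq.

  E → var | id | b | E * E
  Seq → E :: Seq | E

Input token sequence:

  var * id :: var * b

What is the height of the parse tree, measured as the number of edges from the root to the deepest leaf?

4

[Seq [E [E var] * [E id]] :: [Seq [E [E var] * [E b]]]]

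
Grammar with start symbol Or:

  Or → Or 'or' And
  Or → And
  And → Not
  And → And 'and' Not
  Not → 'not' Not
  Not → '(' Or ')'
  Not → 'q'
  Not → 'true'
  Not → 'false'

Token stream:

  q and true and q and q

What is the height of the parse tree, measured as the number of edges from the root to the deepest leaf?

[Or [And [And [And [And [Not q]] and [Not true]] and [Not q]] and [Not q]]]

6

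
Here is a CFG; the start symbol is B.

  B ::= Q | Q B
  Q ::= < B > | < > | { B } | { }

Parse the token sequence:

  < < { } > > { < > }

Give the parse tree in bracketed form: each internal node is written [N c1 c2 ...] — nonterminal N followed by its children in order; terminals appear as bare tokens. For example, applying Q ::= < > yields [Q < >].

[B [Q < [B [Q < [B [Q { }]] >]] >] [B [Q { [B [Q < >]] }]]]

B
Q B
< B > B
< Q > B
< < B > > B
< < Q > > B
< < { } > > B
< < { } > > Q
< < { } > > { B }
< < { } > > { Q }
< < { } > > { < > }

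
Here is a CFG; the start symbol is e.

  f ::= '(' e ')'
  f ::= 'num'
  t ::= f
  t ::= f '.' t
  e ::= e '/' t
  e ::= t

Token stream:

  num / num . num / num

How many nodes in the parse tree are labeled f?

4

[e [e [e [t [f num]]] / [t [f num] . [t [f num]]]] / [t [f num]]]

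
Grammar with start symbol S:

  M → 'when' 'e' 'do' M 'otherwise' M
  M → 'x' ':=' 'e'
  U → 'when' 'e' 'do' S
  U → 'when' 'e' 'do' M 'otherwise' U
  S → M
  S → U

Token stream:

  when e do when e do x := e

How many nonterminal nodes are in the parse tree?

[S [U when e do [S [U when e do [S [M x := e]]]]]]

6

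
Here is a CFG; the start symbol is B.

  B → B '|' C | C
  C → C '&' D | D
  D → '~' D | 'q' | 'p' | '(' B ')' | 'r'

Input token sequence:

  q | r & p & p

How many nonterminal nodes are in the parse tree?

[B [B [C [D q]]] | [C [C [C [D r]] & [D p]] & [D p]]]

10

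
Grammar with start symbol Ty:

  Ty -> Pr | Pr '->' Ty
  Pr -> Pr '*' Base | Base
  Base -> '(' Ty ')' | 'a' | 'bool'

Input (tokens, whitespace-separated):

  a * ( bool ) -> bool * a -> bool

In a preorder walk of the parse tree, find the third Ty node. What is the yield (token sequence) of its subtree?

[Ty [Pr [Pr [Base a]] * [Base ( [Ty [Pr [Base bool]]] )]] -> [Ty [Pr [Pr [Base bool]] * [Base a]] -> [Ty [Pr [Base bool]]]]]

bool * a -> bool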